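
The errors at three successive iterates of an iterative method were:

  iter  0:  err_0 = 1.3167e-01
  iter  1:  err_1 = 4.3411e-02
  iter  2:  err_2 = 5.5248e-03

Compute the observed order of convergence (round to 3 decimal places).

p ≈ ln(err_2/err_1) / ln(err_1/err_0)
  = ln(5.5248e-03/4.3411e-02) / ln(4.3411e-02/1.3167e-01)
  = ln(0.127267) / ln(0.329695)
  = -2.061468 / -1.109587 ≈ 1.857870

1.858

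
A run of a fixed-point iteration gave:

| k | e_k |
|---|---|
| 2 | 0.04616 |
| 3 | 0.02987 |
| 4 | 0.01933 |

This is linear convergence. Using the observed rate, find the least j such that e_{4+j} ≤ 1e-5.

Rate ρ ≈ e_4/e_3 = 0.01933/0.02987 = 0.6471.
After j more steps, e_{4+j} ≈ 0.01933·ρ^j; need ρ^j ≤ 1e-5/0.01933 = 0.000517331.
j ≥ ln(0.000517331)/ln(0.6471) = -7.5668/-0.43525 = 17.385.
So 18 more iterations are needed.

18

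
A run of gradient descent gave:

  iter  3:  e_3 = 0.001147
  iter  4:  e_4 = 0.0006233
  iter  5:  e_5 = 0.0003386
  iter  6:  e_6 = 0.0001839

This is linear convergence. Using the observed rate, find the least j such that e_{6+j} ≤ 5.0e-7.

10

Rate ρ ≈ e_6/e_5 = 0.0001839/0.0003386 = 0.5431.
After j more steps, e_{6+j} ≈ 0.0001839·ρ^j; need ρ^j ≤ 5.0e-7/0.0001839 = 0.00271887.
j ≥ ln(0.00271887)/ln(0.5431) = -5.9075/-0.61046 = 9.677.
So 10 more iterations are needed.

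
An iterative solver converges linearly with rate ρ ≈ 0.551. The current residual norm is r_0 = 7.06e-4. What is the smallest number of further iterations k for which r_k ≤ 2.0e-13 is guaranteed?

After k steps, r_k ≈ 7.06e-4·0.551^k.
Need 0.551^k ≤ 2.0e-13/7.06e-4 = 2.83286e-10.
k ≥ ln(2.83286e-10)/ln(0.551) = -21.9846/-0.59602 = 36.886.
Smallest integer k = 37.

37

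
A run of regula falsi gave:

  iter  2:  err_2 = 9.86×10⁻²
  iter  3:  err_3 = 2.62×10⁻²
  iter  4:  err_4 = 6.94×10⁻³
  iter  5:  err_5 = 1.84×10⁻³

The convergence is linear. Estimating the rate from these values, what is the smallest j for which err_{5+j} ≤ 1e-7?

Rate ρ ≈ err_5/err_4 = 1.84×10⁻³/6.94×10⁻³ = 0.2651.
After j more steps, err_{5+j} ≈ 1.84×10⁻³·ρ^j; need ρ^j ≤ 1e-7/1.84×10⁻³ = 5.43478e-05.
j ≥ ln(5.43478e-05)/ln(0.2651) = -9.8201/-1.32765 = 7.397.
So 8 more iterations are needed.

8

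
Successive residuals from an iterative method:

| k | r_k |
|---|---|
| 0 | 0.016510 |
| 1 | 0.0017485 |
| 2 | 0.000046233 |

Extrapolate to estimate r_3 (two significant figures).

1.3e-7

First estimate the order: p ≈ ln(r_2/r_1) / ln(r_1/r_0) = ln(0.000046233/0.0017485)/ln(0.0017485/0.016510) = ln(0.0264415)/ln(0.105906) ≈ 1.6180.
Then r_3 ≈ r_2·(r_2/r_1)^p = 0.000046233·(0.0264415)^1.6180 = 0.000046233·0.00280065 ≈ 1.295e-07.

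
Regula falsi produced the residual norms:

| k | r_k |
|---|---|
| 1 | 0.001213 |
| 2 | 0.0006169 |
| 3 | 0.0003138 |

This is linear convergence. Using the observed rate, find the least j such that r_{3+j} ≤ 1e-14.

36

Rate ρ ≈ r_3/r_2 = 0.0003138/0.0006169 = 0.5087.
After j more steps, r_{3+j} ≈ 0.0003138·ρ^j; need ρ^j ≤ 1e-14/0.0003138 = 3.18674e-11.
j ≥ ln(3.18674e-11)/ln(0.5087) = -24.1694/-0.67590 = 35.759.
So 36 more iterations are needed.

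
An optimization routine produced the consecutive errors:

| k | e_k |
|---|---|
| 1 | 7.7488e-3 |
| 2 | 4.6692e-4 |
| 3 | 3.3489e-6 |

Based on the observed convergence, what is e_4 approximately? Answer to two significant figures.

First estimate the order: p ≈ ln(e_3/e_2) / ln(e_2/e_1) = ln(3.3489e-6/4.6692e-4)/ln(4.6692e-4/7.7488e-3) = ln(0.00717232)/ln(0.0602571) ≈ 1.7577.
Then e_4 ≈ e_3·(e_3/e_2)^p = 3.3489e-6·(0.00717232)^1.7577 = 3.3489e-6·0.000170174 ≈ 5.699e-10.

5.7e-10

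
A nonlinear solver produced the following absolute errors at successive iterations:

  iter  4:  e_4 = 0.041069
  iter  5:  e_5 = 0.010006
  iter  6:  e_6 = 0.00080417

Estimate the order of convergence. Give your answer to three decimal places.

1.785

p ≈ ln(e_6/e_5) / ln(e_5/e_4)
  = ln(0.00080417/0.010006) / ln(0.010006/0.041069)
  = ln(0.0803688) / ln(0.243639)
  = -2.521129 / -1.412068 ≈ 1.785416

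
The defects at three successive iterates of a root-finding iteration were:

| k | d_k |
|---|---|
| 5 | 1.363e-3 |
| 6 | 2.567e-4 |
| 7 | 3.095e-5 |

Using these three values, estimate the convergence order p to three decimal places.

1.267

p ≈ ln(d_7/d_6) / ln(d_6/d_5)
  = ln(3.095e-5/2.567e-4) / ln(2.567e-4/1.363e-3)
  = ln(0.120569) / ln(0.188335)
  = -2.115533 / -1.669533 ≈ 1.267141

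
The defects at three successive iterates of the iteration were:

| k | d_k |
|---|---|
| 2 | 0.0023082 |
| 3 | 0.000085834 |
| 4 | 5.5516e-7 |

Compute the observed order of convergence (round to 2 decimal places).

1.53

p ≈ ln(d_4/d_3) / ln(d_3/d_2)
  = ln(5.5516e-7/0.000085834) / ln(0.000085834/0.0023082)
  = ln(0.00646783) / ln(0.0371866)
  = -5.04091 / -3.29181 ≈ 1.53135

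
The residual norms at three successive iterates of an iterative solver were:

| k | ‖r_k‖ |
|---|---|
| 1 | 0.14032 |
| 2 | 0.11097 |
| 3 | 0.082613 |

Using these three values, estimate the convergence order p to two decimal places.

p ≈ ln(‖r_3‖/‖r_2‖) / ln(‖r_2‖/‖r_1‖)
  = ln(0.082613/0.11097) / ln(0.11097/0.14032)
  = ln(0.744462) / ln(0.790835)
  = -0.29509 / -0.23467 ≈ 1.25747

1.26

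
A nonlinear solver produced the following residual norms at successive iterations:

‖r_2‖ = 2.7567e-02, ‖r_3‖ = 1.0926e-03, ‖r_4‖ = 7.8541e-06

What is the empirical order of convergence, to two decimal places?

1.53

p ≈ ln(‖r_4‖/‖r_3‖) / ln(‖r_3‖/‖r_2‖)
  = ln(7.8541e-06/1.0926e-03) / ln(1.0926e-03/2.7567e-02)
  = ln(0.00718845) / ln(0.0396343)
  = -4.93528 / -3.22806 ≈ 1.52887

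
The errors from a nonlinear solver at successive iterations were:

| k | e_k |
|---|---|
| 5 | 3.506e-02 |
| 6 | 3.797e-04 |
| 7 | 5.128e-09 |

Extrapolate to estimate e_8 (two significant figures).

First estimate the order: p ≈ ln(e_7/e_6) / ln(e_6/e_5) = ln(5.128e-09/3.797e-04)/ln(3.797e-04/3.506e-02) = ln(1.35054e-05)/ln(0.01083) ≈ 2.4776.
Then e_8 ≈ e_7·(e_7/e_6)^p = 5.128e-09·(1.35054e-05)^2.4776 = 5.128e-09·8.61679e-13 ≈ 4.419e-21.

4.4e-21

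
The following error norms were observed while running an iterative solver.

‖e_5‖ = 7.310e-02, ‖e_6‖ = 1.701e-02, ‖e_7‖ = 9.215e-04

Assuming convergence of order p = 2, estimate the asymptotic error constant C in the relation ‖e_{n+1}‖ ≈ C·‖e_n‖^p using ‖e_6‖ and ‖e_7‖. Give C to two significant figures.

3.2

C ≈ ‖e_7‖ / ‖e_6‖^2
  = 9.215e-04 / (1.701e-02)^2
  = 9.215e-04 / 0.00028934 ≈ 3.1848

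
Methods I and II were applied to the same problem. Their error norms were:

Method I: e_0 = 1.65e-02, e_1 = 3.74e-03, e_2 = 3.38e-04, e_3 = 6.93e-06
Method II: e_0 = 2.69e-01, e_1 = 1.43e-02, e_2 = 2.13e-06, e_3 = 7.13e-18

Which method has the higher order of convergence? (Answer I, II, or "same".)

II

Method I: p ≈ ln(6.93e-06/3.38e-04)/ln(3.38e-04/3.74e-03) ≈ 1.62.
Method II: p ≈ ln(7.13e-18/2.13e-06)/ln(2.13e-06/1.43e-02) ≈ 3.00.
Method II has the higher order (≈3.0 vs ≈1.6).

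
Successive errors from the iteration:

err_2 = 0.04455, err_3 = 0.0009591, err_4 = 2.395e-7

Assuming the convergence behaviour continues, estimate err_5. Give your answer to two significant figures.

First estimate the order: p ≈ ln(err_4/err_3) / ln(err_3/err_2) = ln(2.395e-7/0.0009591)/ln(0.0009591/0.04455) = ln(0.000249713)/ln(0.0215286) ≈ 2.1611.
Then err_5 ≈ err_4·(err_4/err_3)^p = 2.395e-7·(0.000249713)^2.1611 = 2.395e-7·1.63874e-08 ≈ 3.925e-15.

3.9e-15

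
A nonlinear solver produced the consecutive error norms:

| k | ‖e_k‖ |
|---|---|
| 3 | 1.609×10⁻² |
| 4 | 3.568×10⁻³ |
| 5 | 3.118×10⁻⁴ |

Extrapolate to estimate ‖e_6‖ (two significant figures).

First estimate the order: p ≈ ln(‖e_5‖/‖e_4‖) / ln(‖e_4‖/‖e_3‖) = ln(3.118×10⁻⁴/3.568×10⁻³)/ln(3.568×10⁻³/1.609×10⁻²) = ln(0.0873879)/ln(0.221753) ≈ 1.6183.
Then ‖e_6‖ ≈ ‖e_5‖·(‖e_5‖/‖e_4‖)^p = 3.118×10⁻⁴·(0.0873879)^1.6183 = 3.118×10⁻⁴·0.019362 ≈ 6.037e-06.

6.0e-6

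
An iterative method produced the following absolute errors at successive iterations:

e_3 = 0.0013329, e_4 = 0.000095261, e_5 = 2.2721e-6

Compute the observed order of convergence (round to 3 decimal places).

p ≈ ln(e_5/e_4) / ln(e_4/e_3)
  = ln(2.2721e-6/0.000095261) / ln(0.000095261/0.0013329)
  = ln(0.0238513) / ln(0.071469)
  = -3.735917 / -2.638491 ≈ 1.415929

1.416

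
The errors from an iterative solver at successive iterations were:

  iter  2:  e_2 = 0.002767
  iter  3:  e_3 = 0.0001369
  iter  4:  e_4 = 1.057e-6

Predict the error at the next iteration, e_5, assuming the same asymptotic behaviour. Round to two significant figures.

4.0e-10

First estimate the order: p ≈ ln(e_4/e_3) / ln(e_3/e_2) = ln(1.057e-6/0.0001369)/ln(0.0001369/0.002767) = ln(0.00772096)/ln(0.049476) ≈ 1.6179.
Then e_5 ≈ e_4·(e_4/e_3)^p = 1.057e-6·(0.00772096)^1.6179 = 1.057e-6·0.000382352 ≈ 4.041e-10.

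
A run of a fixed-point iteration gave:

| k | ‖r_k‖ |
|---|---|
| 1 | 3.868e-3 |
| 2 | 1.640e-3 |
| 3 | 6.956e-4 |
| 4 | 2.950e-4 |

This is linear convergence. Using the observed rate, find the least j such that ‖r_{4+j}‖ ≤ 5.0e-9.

Rate ρ ≈ ‖r_4‖/‖r_3‖ = 2.950e-4/6.956e-4 = 0.4241.
After j more steps, ‖r_{4+j}‖ ≈ 2.950e-4·ρ^j; need ρ^j ≤ 5.0e-9/2.950e-4 = 1.69492e-05.
j ≥ ln(1.69492e-05)/ln(0.4241) = -10.9853/-0.85779 = 12.807.
So 13 more iterations are needed.

13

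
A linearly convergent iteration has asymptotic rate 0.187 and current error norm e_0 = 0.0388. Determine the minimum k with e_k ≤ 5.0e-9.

After k steps, e_k ≈ 0.0388·0.187^k.
Need 0.187^k ≤ 5.0e-9/0.0388 = 1.28866e-07.
k ≥ ln(1.28866e-07)/ln(0.187) = -15.8645/-1.67665 = 9.462.
Smallest integer k = 10.

10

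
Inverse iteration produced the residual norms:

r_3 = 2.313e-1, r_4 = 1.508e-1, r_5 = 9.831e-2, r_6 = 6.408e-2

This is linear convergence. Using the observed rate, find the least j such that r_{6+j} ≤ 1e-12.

59

Rate ρ ≈ r_6/r_5 = 6.408e-2/9.831e-2 = 0.6518.
After j more steps, r_{6+j} ≈ 6.408e-2·ρ^j; need ρ^j ≤ 1e-12/6.408e-2 = 1.56055e-11.
j ≥ ln(1.56055e-11)/ln(0.6518) = -24.8834/-0.42802 = 58.136.
So 59 more iterations are needed.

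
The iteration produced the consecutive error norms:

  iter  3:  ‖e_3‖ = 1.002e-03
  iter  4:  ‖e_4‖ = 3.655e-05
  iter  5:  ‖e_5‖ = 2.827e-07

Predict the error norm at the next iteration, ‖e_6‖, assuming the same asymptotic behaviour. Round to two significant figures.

First estimate the order: p ≈ ln(‖e_5‖/‖e_4‖) / ln(‖e_4‖/‖e_3‖) = ln(2.827e-07/3.655e-05)/ln(3.655e-05/1.002e-03) = ln(0.00773461)/ln(0.036477) ≈ 1.4684.
Then ‖e_6‖ ≈ ‖e_5‖·(‖e_5‖/‖e_4‖)^p = 2.827e-07·(0.00773461)^1.4684 = 2.827e-07·0.0007932 ≈ 2.242e-10.

2.2e-10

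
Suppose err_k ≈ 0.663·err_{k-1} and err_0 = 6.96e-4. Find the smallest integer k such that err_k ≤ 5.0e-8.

24

After k steps, err_k ≈ 6.96e-4·0.663^k.
Need 0.663^k ≤ 5.0e-8/6.96e-4 = 7.18391e-05.
k ≥ ln(7.18391e-05)/ln(0.663) = -9.5411/-0.41098 = 23.215.
Smallest integer k = 24.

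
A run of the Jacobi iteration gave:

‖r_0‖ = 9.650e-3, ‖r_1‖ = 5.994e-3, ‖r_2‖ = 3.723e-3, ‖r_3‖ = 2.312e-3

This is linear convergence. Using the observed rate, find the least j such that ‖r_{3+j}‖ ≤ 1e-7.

Rate ρ ≈ ‖r_3‖/‖r_2‖ = 2.312e-3/3.723e-3 = 0.6210.
After j more steps, ‖r_{3+j}‖ ≈ 2.312e-3·ρ^j; need ρ^j ≤ 1e-7/2.312e-3 = 4.32526e-05.
j ≥ ln(4.32526e-05)/ln(0.6210) = -10.0485/-0.47642 = 21.092.
So 22 more iterations are needed.

22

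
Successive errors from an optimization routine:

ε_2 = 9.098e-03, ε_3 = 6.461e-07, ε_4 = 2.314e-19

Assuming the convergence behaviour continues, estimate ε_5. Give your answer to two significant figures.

First estimate the order: p ≈ ln(ε_4/ε_3) / ln(ε_3/ε_2) = ln(2.314e-19/6.461e-07)/ln(6.461e-07/9.098e-03) = ln(3.58149e-13)/ln(7.10156e-05) ≈ 3.0000.
Then ε_5 ≈ ε_4·(ε_4/ε_3)^p = 2.314e-19·(3.58149e-13)^3.0000 = 2.314e-19·4.594e-38 ≈ 1.063e-56.

1.1e-56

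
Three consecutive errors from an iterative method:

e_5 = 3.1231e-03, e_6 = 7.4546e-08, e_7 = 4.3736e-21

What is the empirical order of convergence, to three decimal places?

2.863

p ≈ ln(e_7/e_6) / ln(e_6/e_5)
  = ln(4.3736e-21/7.4546e-08) / ln(7.4546e-08/3.1231e-03)
  = ln(5.86698e-14) / ln(2.38692e-05)
  = -30.466851 / -10.642922 ≈ 2.862640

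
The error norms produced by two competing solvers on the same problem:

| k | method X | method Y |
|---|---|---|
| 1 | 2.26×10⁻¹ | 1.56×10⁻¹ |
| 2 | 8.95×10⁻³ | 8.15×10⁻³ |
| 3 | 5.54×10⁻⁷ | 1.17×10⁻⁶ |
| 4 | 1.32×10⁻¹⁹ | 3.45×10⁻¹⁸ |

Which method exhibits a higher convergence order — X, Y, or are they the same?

same

Method X: p ≈ ln(1.32×10⁻¹⁹/5.54×10⁻⁷)/ln(5.54×10⁻⁷/8.95×10⁻³) ≈ 3.00.
Method Y: p ≈ ln(3.45×10⁻¹⁸/1.17×10⁻⁶)/ln(1.17×10⁻⁶/8.15×10⁻³) ≈ 3.00.
Both orders ≈ 3.0 — effectively the same.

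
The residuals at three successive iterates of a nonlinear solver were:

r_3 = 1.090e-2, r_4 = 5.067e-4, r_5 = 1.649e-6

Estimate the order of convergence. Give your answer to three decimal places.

p ≈ ln(r_5/r_4) / ln(r_4/r_3)
  = ln(1.649e-6/5.067e-4) / ln(5.067e-4/1.090e-2)
  = ln(0.00325439) / ln(0.0464862)
  = -5.727750 / -3.068600 ≈ 1.866568

1.867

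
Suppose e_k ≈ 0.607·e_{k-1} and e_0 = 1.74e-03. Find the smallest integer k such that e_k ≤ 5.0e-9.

26

After k steps, e_k ≈ 1.74e-03·0.607^k.
Need 0.607^k ≤ 5.0e-9/1.74e-03 = 2.87356e-06.
k ≥ ln(2.87356e-06)/ln(0.607) = -12.7600/-0.49923 = 25.559.
Smallest integer k = 26.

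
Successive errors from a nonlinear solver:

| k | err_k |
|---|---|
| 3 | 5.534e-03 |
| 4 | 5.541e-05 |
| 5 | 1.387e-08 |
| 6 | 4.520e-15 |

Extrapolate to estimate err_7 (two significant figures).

First estimate the order: p ≈ ln(err_6/err_5) / ln(err_5/err_4) = ln(4.520e-15/1.387e-08)/ln(1.387e-08/5.541e-05) = ln(3.25883e-07)/ln(0.000250316) ≈ 1.8012.
Then err_7 ≈ err_6·(err_6/err_5)^p = 4.520e-15·(3.25883e-07)^1.8012 = 4.520e-15·2.06884e-12 ≈ 9.351e-27.

9.4e-27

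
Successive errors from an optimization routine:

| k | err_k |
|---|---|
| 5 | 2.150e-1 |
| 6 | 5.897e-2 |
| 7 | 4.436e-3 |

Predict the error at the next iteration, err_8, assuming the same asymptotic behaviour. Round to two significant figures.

First estimate the order: p ≈ ln(err_7/err_6) / ln(err_6/err_5) = ln(4.436e-3/5.897e-2)/ln(5.897e-2/2.150e-1) = ln(0.0752247)/ln(0.274279) ≈ 2.0000.
Then err_8 ≈ err_7·(err_7/err_6)^p = 4.436e-3·(0.0752247)^2.0000 = 4.436e-3·0.00565876 ≈ 2.51e-05.

2.5e-5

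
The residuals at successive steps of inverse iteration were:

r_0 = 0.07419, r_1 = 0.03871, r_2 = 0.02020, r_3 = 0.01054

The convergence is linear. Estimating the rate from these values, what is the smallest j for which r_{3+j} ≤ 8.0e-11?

Rate ρ ≈ r_3/r_2 = 0.01054/0.02020 = 0.5218.
After j more steps, r_{3+j} ≈ 0.01054·ρ^j; need ρ^j ≤ 8.0e-11/0.01054 = 7.59013e-09.
j ≥ ln(7.59013e-09)/ln(0.5218) = -18.6964/-0.65047 = 28.743.
So 29 more iterations are needed.

29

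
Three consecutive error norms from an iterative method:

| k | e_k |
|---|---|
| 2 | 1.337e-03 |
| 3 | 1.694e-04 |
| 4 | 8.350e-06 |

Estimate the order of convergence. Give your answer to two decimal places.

p ≈ ln(e_4/e_3) / ln(e_3/e_2)
  = ln(8.350e-06/1.694e-04) / ln(1.694e-04/1.337e-03)
  = ln(0.0492916) / ln(0.126702)
  = -3.01000 / -2.06592 ≈ 1.45698

1.46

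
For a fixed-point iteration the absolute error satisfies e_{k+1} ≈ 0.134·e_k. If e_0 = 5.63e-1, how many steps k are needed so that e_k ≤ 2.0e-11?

After k steps, e_k ≈ 5.63e-1·0.134^k.
Need 0.134^k ≤ 2.0e-11/5.63e-1 = 3.5524e-11.
k ≥ ln(3.5524e-11)/ln(0.134) = -24.0608/-2.00992 = 11.971.
Smallest integer k = 12.

12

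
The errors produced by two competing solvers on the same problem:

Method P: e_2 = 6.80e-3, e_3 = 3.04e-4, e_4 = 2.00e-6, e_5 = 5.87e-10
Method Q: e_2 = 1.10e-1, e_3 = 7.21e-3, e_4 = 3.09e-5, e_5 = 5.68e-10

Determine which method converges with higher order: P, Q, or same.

Method P: p ≈ ln(5.87e-10/2.00e-6)/ln(2.00e-6/3.04e-4) ≈ 1.62.
Method Q: p ≈ ln(5.68e-10/3.09e-5)/ln(3.09e-5/7.21e-3) ≈ 2.00.
Method Q has the higher order (≈2.0 vs ≈1.6).

Q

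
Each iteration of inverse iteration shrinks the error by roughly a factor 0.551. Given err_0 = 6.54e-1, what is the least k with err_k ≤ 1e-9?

After k steps, err_k ≈ 6.54e-1·0.551^k.
Need 0.551^k ≤ 1e-9/6.54e-1 = 1.52905e-09.
k ≥ ln(1.52905e-09)/ln(0.551) = -20.2986/-0.59602 = 34.057.
Smallest integer k = 35.

35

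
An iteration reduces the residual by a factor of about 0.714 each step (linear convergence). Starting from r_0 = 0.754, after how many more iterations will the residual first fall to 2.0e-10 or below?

After k steps, r_k ≈ 0.754·0.714^k.
Need 0.714^k ≤ 2.0e-10/0.754 = 2.65252e-10.
k ≥ ln(2.65252e-10)/ln(0.714) = -22.0503/-0.33687 = 65.456.
Smallest integer k = 66.

66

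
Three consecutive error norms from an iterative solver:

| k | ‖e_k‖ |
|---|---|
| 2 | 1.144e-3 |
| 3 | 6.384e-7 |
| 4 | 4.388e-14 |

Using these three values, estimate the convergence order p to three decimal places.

p ≈ ln(‖e_4‖/‖e_3‖) / ln(‖e_3‖/‖e_2‖)
  = ln(4.388e-14/6.384e-7) / ln(6.384e-7/1.144e-3)
  = ln(6.87343e-08) / ln(0.000558042)
  = -16.493017 / -7.491076 ≈ 2.201689

2.202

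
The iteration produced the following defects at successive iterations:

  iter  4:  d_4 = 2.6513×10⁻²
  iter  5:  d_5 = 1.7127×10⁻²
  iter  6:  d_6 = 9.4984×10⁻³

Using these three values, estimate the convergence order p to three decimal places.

1.349

p ≈ ln(d_6/d_5) / ln(d_5/d_4)
  = ln(9.4984×10⁻³/1.7127×10⁻²) / ln(1.7127×10⁻²/2.6513×10⁻²)
  = ln(0.554586) / ln(0.645985)
  = -0.589533 / -0.436979 ≈ 1.349111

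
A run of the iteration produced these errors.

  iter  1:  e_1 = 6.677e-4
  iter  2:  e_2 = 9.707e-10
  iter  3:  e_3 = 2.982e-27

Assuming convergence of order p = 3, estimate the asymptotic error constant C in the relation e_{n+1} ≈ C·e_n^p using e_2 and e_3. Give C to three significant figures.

3.26

C ≈ e_3 / e_2^3
  = 2.982e-27 / (9.707e-10)^3
  = 2.982e-27 / 9.1465e-28 ≈ 3.2603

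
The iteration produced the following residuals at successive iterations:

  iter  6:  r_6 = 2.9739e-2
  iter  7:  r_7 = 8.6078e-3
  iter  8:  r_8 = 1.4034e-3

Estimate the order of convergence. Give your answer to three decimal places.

1.463

p ≈ ln(r_8/r_7) / ln(r_7/r_6)
  = ln(1.4034e-3/8.6078e-3) / ln(8.6078e-3/2.9739e-2)
  = ln(0.163038) / ln(0.289445)
  = -1.813772 / -1.239790 ≈ 1.462967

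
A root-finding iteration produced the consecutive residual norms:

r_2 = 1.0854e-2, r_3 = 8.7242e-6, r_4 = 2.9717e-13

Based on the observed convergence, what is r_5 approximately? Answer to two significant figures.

2.8e-31

First estimate the order: p ≈ ln(r_4/r_3) / ln(r_3/r_2) = ln(2.9717e-13/8.7242e-6)/ln(8.7242e-6/1.0854e-2) = ln(3.40627e-08)/ln(0.000803777) ≈ 2.4129.
Then r_5 ≈ r_4·(r_4/r_3)^p = 2.9717e-13·(3.40627e-08)^2.4129 = 2.9717e-13·9.57494e-19 ≈ 2.845e-31.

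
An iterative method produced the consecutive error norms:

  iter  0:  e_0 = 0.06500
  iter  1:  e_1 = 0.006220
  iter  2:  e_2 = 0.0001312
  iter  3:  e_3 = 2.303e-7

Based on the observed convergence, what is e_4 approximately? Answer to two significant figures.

6.8e-12

First estimate the order: p ≈ ln(e_3/e_2) / ln(e_2/e_1) = ln(2.303e-7/0.0001312)/ln(0.0001312/0.006220) = ln(0.00175534)/ln(0.0210932) ≈ 1.6443.
Then e_4 ≈ e_3·(e_3/e_2)^p = 2.303e-7·(0.00175534)^1.6443 = 2.303e-7·2.94377e-05 ≈ 6.78e-12.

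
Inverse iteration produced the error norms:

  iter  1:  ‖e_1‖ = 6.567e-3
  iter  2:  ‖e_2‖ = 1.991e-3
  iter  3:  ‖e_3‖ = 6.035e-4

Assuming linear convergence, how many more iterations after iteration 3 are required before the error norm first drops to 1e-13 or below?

19

Rate ρ ≈ ‖e_3‖/‖e_2‖ = 6.035e-4/1.991e-3 = 0.3031.
After j more steps, ‖e_{3+j}‖ ≈ 6.035e-4·ρ^j; need ρ^j ≤ 1e-13/6.035e-4 = 1.657e-10.
j ≥ ln(1.657e-10)/ln(0.3031) = -22.5208/-1.19369 = 18.867.
So 19 more iterations are needed.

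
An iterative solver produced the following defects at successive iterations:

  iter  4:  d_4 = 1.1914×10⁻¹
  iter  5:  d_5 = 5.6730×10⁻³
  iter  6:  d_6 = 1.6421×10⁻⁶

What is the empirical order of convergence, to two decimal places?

2.68

p ≈ ln(d_6/d_5) / ln(d_5/d_4)
  = ln(1.6421×10⁻⁶/5.6730×10⁻³) / ln(5.6730×10⁻³/1.1914×10⁻¹)
  = ln(0.000289459) / ln(0.0476162)
  = -8.14750 / -3.04458 ≈ 2.67607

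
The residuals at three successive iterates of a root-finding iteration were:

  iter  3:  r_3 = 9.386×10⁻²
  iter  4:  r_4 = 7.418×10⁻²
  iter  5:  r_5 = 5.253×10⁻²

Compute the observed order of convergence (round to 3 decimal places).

p ≈ ln(r_5/r_4) / ln(r_4/r_3)
  = ln(5.253×10⁻²/7.418×10⁻²) / ln(7.418×10⁻²/9.386×10⁻²)
  = ln(0.708142) / ln(0.790326)
  = -0.345111 / -0.235310 ≈ 1.466623

1.467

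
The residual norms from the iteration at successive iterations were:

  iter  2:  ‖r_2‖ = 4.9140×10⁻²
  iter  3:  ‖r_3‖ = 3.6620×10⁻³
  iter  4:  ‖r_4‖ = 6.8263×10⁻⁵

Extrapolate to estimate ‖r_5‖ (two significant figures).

First estimate the order: p ≈ ln(‖r_4‖/‖r_3‖) / ln(‖r_3‖/‖r_2‖) = ln(6.8263×10⁻⁵/3.6620×10⁻³)/ln(3.6620×10⁻³/4.9140×10⁻²) = ln(0.0186409)/ln(0.0745218) ≈ 1.5337.
Then ‖r_5‖ ≈ ‖r_4‖·(‖r_4‖/‖r_3‖)^p = 6.8263×10⁻⁵·(0.0186409)^1.5337 = 6.8263×10⁻⁵·0.00222544 ≈ 1.519e-07.

1.5e-7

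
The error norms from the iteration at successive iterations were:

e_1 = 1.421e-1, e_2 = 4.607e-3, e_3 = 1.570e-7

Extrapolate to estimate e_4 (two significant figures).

First estimate the order: p ≈ ln(e_3/e_2) / ln(e_2/e_1) = ln(1.570e-7/4.607e-3)/ln(4.607e-3/1.421e-1) = ln(3.40786e-05)/ln(0.0324208) ≈ 3.0000.
Then e_4 ≈ e_3·(e_3/e_2)^p = 1.570e-7·(3.40786e-05)^3.0000 = 1.570e-7·3.95772e-14 ≈ 6.214e-21.

6.2e-21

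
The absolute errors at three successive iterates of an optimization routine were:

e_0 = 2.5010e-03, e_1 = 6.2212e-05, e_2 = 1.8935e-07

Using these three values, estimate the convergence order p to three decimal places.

p ≈ ln(e_2/e_1) / ln(e_1/e_0)
  = ln(1.8935e-07/6.2212e-05) / ln(6.2212e-05/2.5010e-03)
  = ln(0.00304363) / ln(0.0248749)
  = -5.794704 / -3.693896 ≈ 1.568724

1.569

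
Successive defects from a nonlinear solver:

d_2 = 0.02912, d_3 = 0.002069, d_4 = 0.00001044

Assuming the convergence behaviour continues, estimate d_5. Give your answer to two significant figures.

First estimate the order: p ≈ ln(d_4/d_3) / ln(d_3/d_2) = ln(0.00001044/0.002069)/ln(0.002069/0.02912) = ln(0.00504592)/ln(0.0710508) ≈ 2.0002.
Then d_5 ≈ d_4·(d_4/d_3)^p = 0.00001044·(0.00504592)^2.0002 = 0.00001044·2.54344e-05 ≈ 2.655e-10.

2.7e-10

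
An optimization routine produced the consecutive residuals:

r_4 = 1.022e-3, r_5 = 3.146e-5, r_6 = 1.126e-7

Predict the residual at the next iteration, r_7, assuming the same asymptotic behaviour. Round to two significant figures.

First estimate the order: p ≈ ln(r_6/r_5) / ln(r_5/r_4) = ln(1.126e-7/3.146e-5)/ln(3.146e-5/1.022e-3) = ln(0.00357915)/ln(0.0307828) ≈ 1.6182.
Then r_7 ≈ r_6·(r_6/r_5)^p = 1.126e-7·(0.00357915)^1.6182 = 1.126e-7·0.000110034 ≈ 1.239e-11.

1.2e-11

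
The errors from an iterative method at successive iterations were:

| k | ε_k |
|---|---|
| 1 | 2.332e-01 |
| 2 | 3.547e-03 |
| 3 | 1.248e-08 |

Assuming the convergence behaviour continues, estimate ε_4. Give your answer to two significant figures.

First estimate the order: p ≈ ln(ε_3/ε_2) / ln(ε_2/ε_1) = ln(1.248e-08/3.547e-03)/ln(3.547e-03/2.332e-01) = ln(3.51847e-06)/ln(0.0152101) ≈ 3.0000.
Then ε_4 ≈ ε_3·(ε_3/ε_2)^p = 1.248e-08·(3.51847e-06)^3.0000 = 1.248e-08·4.35574e-17 ≈ 5.436e-25.

5.4e-25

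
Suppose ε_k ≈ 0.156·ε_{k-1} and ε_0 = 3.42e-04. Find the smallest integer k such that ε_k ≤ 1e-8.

After k steps, ε_k ≈ 3.42e-04·0.156^k.
Need 0.156^k ≤ 1e-8/3.42e-04 = 2.92398e-05.
k ≥ ln(2.92398e-05)/ln(0.156) = -10.4400/-1.85790 = 5.619.
Smallest integer k = 6.

6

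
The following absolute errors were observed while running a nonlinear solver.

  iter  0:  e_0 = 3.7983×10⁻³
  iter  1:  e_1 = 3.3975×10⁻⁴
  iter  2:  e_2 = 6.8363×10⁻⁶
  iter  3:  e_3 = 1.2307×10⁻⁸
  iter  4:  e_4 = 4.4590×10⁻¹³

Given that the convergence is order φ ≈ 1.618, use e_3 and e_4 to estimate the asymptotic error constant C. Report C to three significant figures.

2.80

C ≈ e_4 / e_3^1.618
  = 4.4590×10⁻¹³ / (1.2307×10⁻⁸)^1.618
  = 4.4590×10⁻¹³ / 1.59172e-13 ≈ 2.8014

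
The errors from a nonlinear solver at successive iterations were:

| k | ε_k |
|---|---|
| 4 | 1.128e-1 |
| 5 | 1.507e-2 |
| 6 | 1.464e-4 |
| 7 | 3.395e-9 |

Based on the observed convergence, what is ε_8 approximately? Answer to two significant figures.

7.2e-20

First estimate the order: p ≈ ln(ε_7/ε_6) / ln(ε_6/ε_5) = ln(3.395e-9/1.464e-4)/ln(1.464e-4/1.507e-2) = ln(2.31899e-05)/ln(0.00971466) ≈ 2.3029.
Then ε_8 ≈ ε_7·(ε_7/ε_6)^p = 3.395e-9·(2.31899e-05)^2.3029 = 3.395e-9·2.12201e-11 ≈ 7.204e-20.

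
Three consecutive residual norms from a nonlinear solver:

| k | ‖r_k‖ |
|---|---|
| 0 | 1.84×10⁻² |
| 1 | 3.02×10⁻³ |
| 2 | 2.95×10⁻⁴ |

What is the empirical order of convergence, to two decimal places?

p ≈ ln(‖r_2‖/‖r_1‖) / ln(‖r_1‖/‖r_0‖)
  = ln(2.95×10⁻⁴/3.02×10⁻³) / ln(3.02×10⁻³/1.84×10⁻²)
  = ln(0.0976821) / ln(0.16413)
  = -2.32604 / -1.80710 ≈ 1.28717

1.29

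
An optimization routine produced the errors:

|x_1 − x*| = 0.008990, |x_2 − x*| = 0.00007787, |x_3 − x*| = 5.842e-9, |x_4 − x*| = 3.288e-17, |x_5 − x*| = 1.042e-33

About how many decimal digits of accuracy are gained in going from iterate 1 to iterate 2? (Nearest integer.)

2

Digits gained ≈ log₁₀(|x_1 − x*|/|x_2 − x*|) = log₁₀(0.008990/0.00007787) = log₁₀(115.449) ≈ 2.062.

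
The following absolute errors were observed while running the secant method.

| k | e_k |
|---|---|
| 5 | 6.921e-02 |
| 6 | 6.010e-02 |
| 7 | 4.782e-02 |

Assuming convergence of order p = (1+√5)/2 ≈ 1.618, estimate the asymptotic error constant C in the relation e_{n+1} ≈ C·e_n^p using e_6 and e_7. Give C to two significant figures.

4.5

C ≈ e_7 / e_6^1.618
  = 4.782e-02 / (6.010e-02)^1.618
  = 4.782e-02 / 0.0105735 ≈ 4.5226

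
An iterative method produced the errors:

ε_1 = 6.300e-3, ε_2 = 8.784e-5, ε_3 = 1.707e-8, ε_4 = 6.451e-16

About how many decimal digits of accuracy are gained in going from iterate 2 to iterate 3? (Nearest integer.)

Digits gained ≈ log₁₀(ε_2/ε_3) = log₁₀(8.784e-5/1.707e-8) = log₁₀(5145.87) ≈ 3.711.

4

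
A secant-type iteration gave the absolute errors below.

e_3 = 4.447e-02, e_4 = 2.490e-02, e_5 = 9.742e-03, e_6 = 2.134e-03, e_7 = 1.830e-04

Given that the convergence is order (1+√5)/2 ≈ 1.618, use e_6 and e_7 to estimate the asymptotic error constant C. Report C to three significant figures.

C ≈ e_7 / e_6^1.618
  = 1.830e-04 / (2.134e-03)^1.618
  = 1.830e-04 / 4.7713e-05 ≈ 3.8354

3.84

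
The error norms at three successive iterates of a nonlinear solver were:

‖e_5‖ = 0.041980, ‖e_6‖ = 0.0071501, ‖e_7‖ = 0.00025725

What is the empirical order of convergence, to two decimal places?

1.88

p ≈ ln(‖e_7‖/‖e_6‖) / ln(‖e_6‖/‖e_5‖)
  = ln(0.00025725/0.0071501) / ln(0.0071501/0.041980)
  = ln(0.0359785) / ln(0.170322)
  = -3.32483 / -1.77006 ≈ 1.87837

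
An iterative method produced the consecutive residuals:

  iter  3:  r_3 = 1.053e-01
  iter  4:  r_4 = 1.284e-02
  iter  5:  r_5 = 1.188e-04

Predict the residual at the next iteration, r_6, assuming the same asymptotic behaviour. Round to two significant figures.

3.5e-9

First estimate the order: p ≈ ln(r_5/r_4) / ln(r_4/r_3) = ln(1.188e-04/1.284e-02)/ln(1.284e-02/1.053e-01) = ln(0.00925234)/ln(0.121937) ≈ 2.2254.
Then r_6 ≈ r_5·(r_5/r_4)^p = 1.188e-04·(0.00925234)^2.2254 = 1.188e-04·2.97918e-05 ≈ 3.539e-09.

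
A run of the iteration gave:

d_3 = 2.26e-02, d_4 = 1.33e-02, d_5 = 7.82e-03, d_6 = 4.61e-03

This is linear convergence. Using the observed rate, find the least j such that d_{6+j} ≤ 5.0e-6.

13

Rate ρ ≈ d_6/d_5 = 4.61e-03/7.82e-03 = 0.5895.
After j more steps, d_{6+j} ≈ 4.61e-03·ρ^j; need ρ^j ≤ 5.0e-6/4.61e-03 = 0.0010846.
j ≥ ln(0.0010846)/ln(0.5895) = -6.8265/-0.52848 = 12.917.
So 13 more iterations are needed.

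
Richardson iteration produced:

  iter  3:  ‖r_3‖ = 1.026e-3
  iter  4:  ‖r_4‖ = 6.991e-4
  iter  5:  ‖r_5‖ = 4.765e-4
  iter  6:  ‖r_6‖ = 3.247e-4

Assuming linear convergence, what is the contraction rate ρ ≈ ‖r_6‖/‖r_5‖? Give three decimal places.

0.681

ρ ≈ ‖r_6‖/‖r_5‖ = 3.247e-4/4.765e-4 = 0.68143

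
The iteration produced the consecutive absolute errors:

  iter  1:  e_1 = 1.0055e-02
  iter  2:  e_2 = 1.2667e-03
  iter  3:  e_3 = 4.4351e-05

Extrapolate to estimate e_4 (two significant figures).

2.0e-7

First estimate the order: p ≈ ln(e_3/e_2) / ln(e_2/e_1) = ln(4.4351e-05/1.2667e-03)/ln(1.2667e-03/1.0055e-02) = ln(0.035013)/ln(0.125977) ≈ 1.6180.
Then e_4 ≈ e_3·(e_3/e_2)^p = 4.4351e-05·(0.035013)^1.6180 = 4.4351e-05·0.00441126 ≈ 1.956e-07.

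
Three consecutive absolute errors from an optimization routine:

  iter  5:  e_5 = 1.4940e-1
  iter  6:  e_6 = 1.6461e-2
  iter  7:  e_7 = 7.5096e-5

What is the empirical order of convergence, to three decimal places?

p ≈ ln(e_7/e_6) / ln(e_6/e_5)
  = ln(7.5096e-5/1.6461e-2) / ln(1.6461e-2/1.4940e-1)
  = ln(0.00456206) / ln(0.110181)
  = -5.389981 / -2.205631 ≈ 2.443737

2.444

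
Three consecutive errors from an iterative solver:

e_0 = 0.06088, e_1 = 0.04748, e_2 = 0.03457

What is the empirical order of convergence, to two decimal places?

p ≈ ln(e_2/e_1) / ln(e_1/e_0)
  = ln(0.03457/0.04748) / ln(0.04748/0.06088)
  = ln(0.728096) / ln(0.779895)
  = -0.31732 / -0.24860 ≈ 1.27643

1.28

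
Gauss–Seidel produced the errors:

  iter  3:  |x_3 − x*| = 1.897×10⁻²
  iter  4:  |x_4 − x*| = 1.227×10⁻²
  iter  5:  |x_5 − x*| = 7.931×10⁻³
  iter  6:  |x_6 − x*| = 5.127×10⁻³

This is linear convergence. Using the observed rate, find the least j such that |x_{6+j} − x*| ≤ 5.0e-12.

Rate ρ ≈ |x_6 − x*|/|x_5 − x*| = 5.127×10⁻³/7.931×10⁻³ = 0.6465.
After j more steps, |x_{6+j} − x*| ≈ 5.127×10⁻³·ρ^j; need ρ^j ≤ 5.0e-12/5.127×10⁻³ = 9.75229e-10.
j ≥ ln(9.75229e-10)/ln(0.6465) = -20.7483/-0.43618 = 47.568.
So 48 more iterations are needed.

48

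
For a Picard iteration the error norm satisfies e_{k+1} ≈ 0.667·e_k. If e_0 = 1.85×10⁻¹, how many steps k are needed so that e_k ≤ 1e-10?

53

After k steps, e_k ≈ 1.85×10⁻¹·0.667^k.
Need 0.667^k ≤ 1e-10/1.85×10⁻¹ = 5.40541e-10.
k ≥ ln(5.40541e-10)/ln(0.667) = -21.3385/-0.40497 = 52.692.
Smallest integer k = 53.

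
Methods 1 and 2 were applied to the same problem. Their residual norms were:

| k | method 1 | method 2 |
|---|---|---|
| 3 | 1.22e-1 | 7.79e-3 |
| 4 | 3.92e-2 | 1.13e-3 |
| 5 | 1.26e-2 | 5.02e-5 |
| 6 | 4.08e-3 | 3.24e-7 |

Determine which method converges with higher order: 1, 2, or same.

2

Method 1: p ≈ ln(4.08e-3/1.26e-2)/ln(1.26e-2/3.92e-2) ≈ 0.99.
Method 2: p ≈ ln(3.24e-7/5.02e-5)/ln(5.02e-5/1.13e-3) ≈ 1.62.
Method 2 has the higher order (≈1.6 vs ≈1.0).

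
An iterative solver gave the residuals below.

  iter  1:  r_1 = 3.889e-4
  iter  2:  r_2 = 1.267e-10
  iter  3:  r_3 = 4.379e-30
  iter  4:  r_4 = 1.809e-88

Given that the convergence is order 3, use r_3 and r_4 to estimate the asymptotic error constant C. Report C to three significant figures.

2.15

C ≈ r_4 / r_3^3
  = 1.809e-88 / (4.379e-30)^3
  = 1.809e-88 / 8.39701e-89 ≈ 2.1543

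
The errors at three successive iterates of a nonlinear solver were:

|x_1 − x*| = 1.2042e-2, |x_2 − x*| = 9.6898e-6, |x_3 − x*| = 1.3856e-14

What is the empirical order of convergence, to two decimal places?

p ≈ ln(|x_3 − x*|/|x_2 − x*|) / ln(|x_2 − x*|/|x_1 − x*|)
  = ln(1.3856e-14/9.6898e-6) / ln(9.6898e-6/1.2042e-2)
  = ln(1.42996e-09) / ln(0.000804667)
  = -20.36562 / -7.12508 ≈ 2.85830

2.86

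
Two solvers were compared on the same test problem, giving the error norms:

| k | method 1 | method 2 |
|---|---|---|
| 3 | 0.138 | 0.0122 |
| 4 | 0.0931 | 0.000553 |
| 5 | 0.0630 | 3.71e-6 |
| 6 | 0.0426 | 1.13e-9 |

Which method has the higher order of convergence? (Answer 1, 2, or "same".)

Method 1: p ≈ ln(0.0426/0.0630)/ln(0.0630/0.0931) ≈ 1.00.
Method 2: p ≈ ln(1.13e-9/3.71e-6)/ln(3.71e-6/0.000553) ≈ 1.62.
Method 2 has the higher order (≈1.6 vs ≈1.0).

2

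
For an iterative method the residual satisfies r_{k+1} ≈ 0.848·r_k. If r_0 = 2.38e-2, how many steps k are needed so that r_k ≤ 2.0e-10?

After k steps, r_k ≈ 2.38e-2·0.848^k.
Need 0.848^k ≤ 2.0e-10/2.38e-2 = 8.40336e-09.
k ≥ ln(8.40336e-09)/ln(0.848) = -18.5946/-0.16487 = 112.783.
Smallest integer k = 113.

113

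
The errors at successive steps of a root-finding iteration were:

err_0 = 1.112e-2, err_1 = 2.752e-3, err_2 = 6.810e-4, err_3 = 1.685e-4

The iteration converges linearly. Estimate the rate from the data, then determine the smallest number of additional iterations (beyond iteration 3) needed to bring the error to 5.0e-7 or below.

Rate ρ ≈ err_3/err_2 = 1.685e-4/6.810e-4 = 0.2474.
After j more steps, err_{3+j} ≈ 1.685e-4·ρ^j; need ρ^j ≤ 5.0e-7/1.685e-4 = 0.00296736.
j ≥ ln(0.00296736)/ln(0.2474) = -5.8201/-1.39675 = 4.167.
So 5 more iterations are needed.

5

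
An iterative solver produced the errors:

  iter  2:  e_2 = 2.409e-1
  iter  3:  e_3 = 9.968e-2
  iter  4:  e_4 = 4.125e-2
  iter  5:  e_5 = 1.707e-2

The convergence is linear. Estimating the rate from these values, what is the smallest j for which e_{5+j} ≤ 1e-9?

Rate ρ ≈ e_5/e_4 = 1.707e-2/4.125e-2 = 0.4138.
After j more steps, e_{5+j} ≈ 1.707e-2·ρ^j; need ρ^j ≤ 1e-9/1.707e-2 = 5.85823e-08.
j ≥ ln(5.85823e-08)/ln(0.4138) = -16.6528/-0.88237 = 18.873.
So 19 more iterations are needed.

19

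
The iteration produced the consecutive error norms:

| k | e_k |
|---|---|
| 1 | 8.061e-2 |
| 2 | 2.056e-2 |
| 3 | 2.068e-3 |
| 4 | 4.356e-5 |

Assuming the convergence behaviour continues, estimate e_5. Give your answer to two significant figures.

First estimate the order: p ≈ ln(e_4/e_3) / ln(e_3/e_2) = ln(4.356e-5/2.068e-3)/ln(2.068e-3/2.056e-2) = ln(0.0210638)/ln(0.100584) ≈ 1.6807.
Then e_5 ≈ e_4·(e_4/e_3)^p = 4.356e-5·(0.0210638)^1.6807 = 4.356e-5·0.00152184 ≈ 6.629e-08.

6.6e-8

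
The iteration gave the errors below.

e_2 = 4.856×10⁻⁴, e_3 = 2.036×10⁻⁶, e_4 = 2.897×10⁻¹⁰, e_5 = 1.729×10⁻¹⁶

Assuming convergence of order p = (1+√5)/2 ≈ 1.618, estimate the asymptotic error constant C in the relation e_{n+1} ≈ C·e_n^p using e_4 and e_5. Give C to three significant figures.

0.468

C ≈ e_5 / e_4^1.618
  = 1.729×10⁻¹⁶ / (2.897×10⁻¹⁰)^1.618
  = 1.729×10⁻¹⁶ / 3.69345e-16 ≈ 0.46813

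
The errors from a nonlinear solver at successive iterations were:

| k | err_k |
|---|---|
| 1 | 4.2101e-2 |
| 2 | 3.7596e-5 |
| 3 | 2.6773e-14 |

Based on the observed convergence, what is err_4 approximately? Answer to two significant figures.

9.7e-42

First estimate the order: p ≈ ln(err_3/err_2) / ln(err_2/err_1) = ln(2.6773e-14/3.7596e-5)/ln(3.7596e-5/4.2101e-2) = ln(7.12124e-10)/ln(0.000892995) ≈ 3.0000.
Then err_4 ≈ err_3·(err_3/err_2)^p = 2.6773e-14·(7.12124e-10)^3.0000 = 2.6773e-14·3.61133e-28 ≈ 9.669e-42.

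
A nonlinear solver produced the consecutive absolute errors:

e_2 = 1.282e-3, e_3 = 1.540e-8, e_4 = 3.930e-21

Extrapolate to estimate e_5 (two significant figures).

First estimate the order: p ≈ ln(e_4/e_3) / ln(e_3/e_2) = ln(3.930e-21/1.540e-8)/ln(1.540e-8/1.282e-3) = ln(2.55195e-13)/ln(1.20125e-05) ≈ 2.5594.
Then e_5 ≈ e_4·(e_4/e_3)^p = 3.930e-21·(2.55195e-13)^2.5594 = 3.930e-21·5.8769e-33 ≈ 2.31e-53.

2.3e-53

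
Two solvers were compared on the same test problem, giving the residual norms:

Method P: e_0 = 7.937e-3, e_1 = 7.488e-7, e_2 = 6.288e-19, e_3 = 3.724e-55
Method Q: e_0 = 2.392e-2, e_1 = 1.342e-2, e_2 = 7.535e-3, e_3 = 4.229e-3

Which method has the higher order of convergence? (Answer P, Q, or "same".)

P

Method P: p ≈ ln(3.724e-55/6.288e-19)/ln(6.288e-19/7.488e-7) ≈ 3.00.
Method Q: p ≈ ln(4.229e-3/7.535e-3)/ln(7.535e-3/1.342e-2) ≈ 1.00.
Method P has the higher order (≈3.0 vs ≈1.0).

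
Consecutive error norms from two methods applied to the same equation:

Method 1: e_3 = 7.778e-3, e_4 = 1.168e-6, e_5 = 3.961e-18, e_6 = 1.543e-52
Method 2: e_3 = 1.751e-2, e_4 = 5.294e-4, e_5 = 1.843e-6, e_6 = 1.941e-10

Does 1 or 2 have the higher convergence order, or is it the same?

Method 1: p ≈ ln(1.543e-52/3.961e-18)/ln(3.961e-18/1.168e-6) ≈ 3.00.
Method 2: p ≈ ln(1.941e-10/1.843e-6)/ln(1.843e-6/5.294e-4) ≈ 1.62.
Method 1 has the higher order (≈3.0 vs ≈1.6).

1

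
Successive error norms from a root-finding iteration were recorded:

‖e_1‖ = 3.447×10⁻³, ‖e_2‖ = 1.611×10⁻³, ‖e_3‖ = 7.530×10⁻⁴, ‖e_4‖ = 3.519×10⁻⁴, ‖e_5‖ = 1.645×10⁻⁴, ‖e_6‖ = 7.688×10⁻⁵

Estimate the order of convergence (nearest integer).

1

Consecutive ratios: ‖e_6‖/‖e_5‖ = 7.688×10⁻⁵/1.645×10⁻⁴ = 0.467356, ‖e_5‖/‖e_4‖ = 1.645×10⁻⁴/3.519×10⁻⁴ = 0.467462.
p ≈ ln(0.467356)/ln(0.467462) = -0.7607/-0.7604 ≈ 1.00.
So the convergence is linear (order 1).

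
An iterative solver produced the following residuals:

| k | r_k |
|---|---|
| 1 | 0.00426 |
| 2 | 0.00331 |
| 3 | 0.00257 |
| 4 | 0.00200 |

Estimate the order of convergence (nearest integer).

Consecutive ratios: r_4/r_3 = 0.00200/0.00257 = 0.77821, r_3/r_2 = 0.00257/0.00331 = 0.776435.
p ≈ ln(0.77821)/ln(0.776435) = -0.2508/-0.2530 ≈ 0.99.
So the convergence is linear (order 1).

1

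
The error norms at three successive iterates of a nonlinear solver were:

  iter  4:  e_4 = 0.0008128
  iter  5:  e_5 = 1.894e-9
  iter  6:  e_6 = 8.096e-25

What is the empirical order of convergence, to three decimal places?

2.729

p ≈ ln(e_6/e_5) / ln(e_5/e_4)
  = ln(8.096e-25/1.894e-9) / ln(1.894e-9/0.0008128)
  = ln(4.27455e-16) / ln(2.33022e-06)
  = -35.388683 / -12.969548 ≈ 2.728598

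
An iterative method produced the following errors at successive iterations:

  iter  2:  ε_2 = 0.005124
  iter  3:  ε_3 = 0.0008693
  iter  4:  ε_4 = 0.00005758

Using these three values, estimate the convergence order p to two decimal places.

p ≈ ln(ε_4/ε_3) / ln(ε_3/ε_2)
  = ln(0.00005758/0.0008693) / ln(0.0008693/0.005124)
  = ln(0.0662372) / ln(0.169653)
  = -2.71451 / -1.77400 ≈ 1.53016

1.53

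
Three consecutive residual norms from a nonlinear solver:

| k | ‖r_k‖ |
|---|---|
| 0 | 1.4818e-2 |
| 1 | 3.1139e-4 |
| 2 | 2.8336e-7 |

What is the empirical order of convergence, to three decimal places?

p ≈ ln(‖r_2‖/‖r_1‖) / ln(‖r_1‖/‖r_0‖)
  = ln(2.8336e-7/3.1139e-4) / ln(3.1139e-4/1.4818e-2)
  = ln(0.000909984) / ln(0.0210143)
  = -7.002084 / -3.862552 ≈ 1.812813

1.813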